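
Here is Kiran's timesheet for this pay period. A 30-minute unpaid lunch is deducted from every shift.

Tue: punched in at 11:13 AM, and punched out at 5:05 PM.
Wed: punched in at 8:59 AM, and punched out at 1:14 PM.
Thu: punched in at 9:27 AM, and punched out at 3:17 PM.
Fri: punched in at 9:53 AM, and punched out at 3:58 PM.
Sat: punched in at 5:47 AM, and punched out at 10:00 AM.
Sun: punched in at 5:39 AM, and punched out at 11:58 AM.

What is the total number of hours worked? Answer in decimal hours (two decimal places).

29.57 hours

Tue: 11:13 AM–5:05 PM = 5 h 52 min; less 30 min break → 5 h 22 min
Wed: 8:59 AM–1:14 PM = 4 h 15 min; less 30 min break → 3 h 45 min
Thu: 9:27 AM–3:17 PM = 5 h 50 min; less 30 min break → 5 h 20 min
Fri: 9:53 AM–3:58 PM = 6 h 5 min; less 30 min break → 5 h 35 min
Sat: 5:47 AM–10:00 AM = 4 h 13 min; less 30 min break → 3 h 43 min
Sun: 5:39 AM–11:58 AM = 6 h 19 min; less 30 min break → 5 h 49 min
Total: 5 h 22 min + 3 h 45 min + 5 h 20 min + 5 h 35 min + 3 h 43 min + 5 h 49 min = 29 h 34 min.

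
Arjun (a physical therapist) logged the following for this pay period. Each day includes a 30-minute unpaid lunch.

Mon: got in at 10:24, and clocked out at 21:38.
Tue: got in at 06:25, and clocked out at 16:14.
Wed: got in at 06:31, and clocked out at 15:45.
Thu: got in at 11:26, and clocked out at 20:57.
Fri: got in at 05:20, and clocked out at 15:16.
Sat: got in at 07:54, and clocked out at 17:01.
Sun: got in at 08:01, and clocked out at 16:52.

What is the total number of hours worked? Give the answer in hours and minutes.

64 h 12 min

Mon: 10:24–21:38 = 11 h 14 min; less 30 min break → 10 h 44 min
Tue: 06:25–16:14 = 9 h 49 min; less 30 min break → 9 h 19 min
Wed: 06:31–15:45 = 9 h 14 min; less 30 min break → 8 h 44 min
Thu: 11:26–20:57 = 9 h 31 min; less 30 min break → 9 h 1 min
Fri: 05:20–15:16 = 9 h 56 min; less 30 min break → 9 h 26 min
Sat: 07:54–17:01 = 9 h 7 min; less 30 min break → 8 h 37 min
Sun: 08:01–16:52 = 8 h 51 min; less 30 min break → 8 h 21 min
Total: 10 h 44 min + 9 h 19 min + 8 h 44 min + 9 h 1 min + 9 h 26 min + 8 h 37 min + 8 h 21 min = 64 h 12 min.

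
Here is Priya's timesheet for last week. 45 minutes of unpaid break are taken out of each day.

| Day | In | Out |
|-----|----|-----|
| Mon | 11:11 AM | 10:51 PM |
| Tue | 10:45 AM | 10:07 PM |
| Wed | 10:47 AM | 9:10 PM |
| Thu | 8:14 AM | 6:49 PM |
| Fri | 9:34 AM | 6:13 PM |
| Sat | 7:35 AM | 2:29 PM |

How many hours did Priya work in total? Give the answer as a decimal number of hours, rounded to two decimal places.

Mon: 11:11 AM–10:51 PM = 11 h 40 min; less 45 min break → 10 h 55 min
Tue: 10:45 AM–10:07 PM = 11 h 22 min; less 45 min break → 10 h 37 min
Wed: 10:47 AM–9:10 PM = 10 h 23 min; less 45 min break → 9 h 38 min
Thu: 8:14 AM–6:49 PM = 10 h 35 min; less 45 min break → 9 h 50 min
Fri: 9:34 AM–6:13 PM = 8 h 39 min; less 45 min break → 7 h 54 min
Sat: 7:35 AM–2:29 PM = 6 h 54 min; less 45 min break → 6 h 9 min
Total: 10 h 55 min + 10 h 37 min + 9 h 38 min + 9 h 50 min + 7 h 54 min + 6 h 9 min = 55 h 3 min.

55.05 hours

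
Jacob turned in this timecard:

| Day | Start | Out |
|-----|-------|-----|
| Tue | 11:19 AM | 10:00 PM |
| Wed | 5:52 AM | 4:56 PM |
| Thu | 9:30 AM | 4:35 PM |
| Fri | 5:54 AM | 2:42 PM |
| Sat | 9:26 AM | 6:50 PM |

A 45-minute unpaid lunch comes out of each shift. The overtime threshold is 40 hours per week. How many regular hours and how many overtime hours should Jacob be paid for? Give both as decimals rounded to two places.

Regular 40.00 hours, overtime 3.28 hours

Tue: 11:19 AM–10:00 PM = 10 h 41 min; less 45 min break → 9 h 56 min
Wed: 5:52 AM–4:56 PM = 11 h 4 min; less 45 min break → 10 h 19 min
Thu: 9:30 AM–4:35 PM = 7 h 5 min; less 45 min break → 6 h 20 min
Fri: 5:54 AM–2:42 PM = 8 h 48 min; less 45 min break → 8 h 3 min
Sat: 9:26 AM–6:50 PM = 9 h 24 min; less 45 min break → 8 h 39 min
Total worked: 43 h 17 min = 43.28 h.
Threshold 40 h → overtime 3 h 17 min, regular 40 h 0 min.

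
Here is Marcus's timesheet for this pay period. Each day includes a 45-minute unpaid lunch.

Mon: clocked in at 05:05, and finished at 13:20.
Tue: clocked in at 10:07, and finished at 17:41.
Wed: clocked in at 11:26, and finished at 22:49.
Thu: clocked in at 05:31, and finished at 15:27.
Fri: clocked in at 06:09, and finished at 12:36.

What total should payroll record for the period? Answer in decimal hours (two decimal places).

Mon: 05:05–13:20 = 8 h 15 min; less 45 min break → 7 h 30 min
Tue: 10:07–17:41 = 7 h 34 min; less 45 min break → 6 h 49 min
Wed: 11:26–22:49 = 11 h 23 min; less 45 min break → 10 h 38 min
Thu: 05:31–15:27 = 9 h 56 min; less 45 min break → 9 h 11 min
Fri: 06:09–12:36 = 6 h 27 min; less 45 min break → 5 h 42 min
Total: 7 h 30 min + 6 h 49 min + 10 h 38 min + 9 h 11 min + 5 h 42 min = 39 h 50 min.

39.83 hours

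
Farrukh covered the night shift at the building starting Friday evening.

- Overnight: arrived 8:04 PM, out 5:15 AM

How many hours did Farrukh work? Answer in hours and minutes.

Overnight: 8:04 PM → midnight = 3 h 56 min; midnight → 5:15 AM = 5 h 15 min; span 9 h 11 min

9 h 11 min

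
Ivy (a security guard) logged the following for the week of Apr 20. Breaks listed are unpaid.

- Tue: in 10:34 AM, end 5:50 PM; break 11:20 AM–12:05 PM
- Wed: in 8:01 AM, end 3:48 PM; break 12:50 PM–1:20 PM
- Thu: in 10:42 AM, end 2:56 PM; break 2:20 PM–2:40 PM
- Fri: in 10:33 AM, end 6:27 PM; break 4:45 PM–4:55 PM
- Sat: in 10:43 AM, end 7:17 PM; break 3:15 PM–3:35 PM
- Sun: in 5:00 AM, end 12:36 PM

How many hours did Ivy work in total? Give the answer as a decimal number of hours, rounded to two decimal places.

41.27 hours

Tue: 10:34 AM–5:50 PM = 7 h 16 min; less 45 min break → 6 h 31 min
Wed: 8:01 AM–3:48 PM = 7 h 47 min; less 30 min break → 7 h 17 min
Thu: 10:42 AM–2:56 PM = 4 h 14 min; less 20 min break → 3 h 54 min
Fri: 10:33 AM–6:27 PM = 7 h 54 min; less 10 min break → 7 h 44 min
Sat: 10:43 AM–7:17 PM = 8 h 34 min; less 20 min break → 8 h 14 min
Sun: 5:00 AM–12:36 PM = 7 h 36 min
Total: 6 h 31 min + 7 h 17 min + 3 h 54 min + 7 h 44 min + 8 h 14 min + 7 h 36 min = 41 h 16 min.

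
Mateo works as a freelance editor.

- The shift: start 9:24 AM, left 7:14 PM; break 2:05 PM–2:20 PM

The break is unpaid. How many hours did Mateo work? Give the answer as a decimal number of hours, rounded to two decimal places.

9.58 hours

The shift: 9:24 AM–7:14 PM = 9 h 50 min; less 15 min break → 9 h 35 min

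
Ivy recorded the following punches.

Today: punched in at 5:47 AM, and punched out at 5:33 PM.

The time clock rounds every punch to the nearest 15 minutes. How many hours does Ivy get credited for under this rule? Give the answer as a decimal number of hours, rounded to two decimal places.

11.75 hours

Today: in 5:47 AM→5:45 AM, out 5:33 PM→5:30 PM; 11 h 45 min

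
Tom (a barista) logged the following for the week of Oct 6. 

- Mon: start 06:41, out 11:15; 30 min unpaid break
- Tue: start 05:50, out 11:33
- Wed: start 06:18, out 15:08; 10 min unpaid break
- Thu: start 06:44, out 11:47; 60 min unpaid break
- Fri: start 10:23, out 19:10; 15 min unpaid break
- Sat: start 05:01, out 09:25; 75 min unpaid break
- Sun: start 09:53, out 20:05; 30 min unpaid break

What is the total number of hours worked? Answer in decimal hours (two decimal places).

Mon: 06:41–11:15 = 4 h 34 min; less 30 min break → 4 h 4 min
Tue: 05:50–11:33 = 5 h 43 min
Wed: 06:18–15:08 = 8 h 50 min; less 10 min break → 8 h 40 min
Thu: 06:44–11:47 = 5 h 3 min; less 60 min break → 4 h 3 min
Fri: 10:23–19:10 = 8 h 47 min; less 15 min break → 8 h 32 min
Sat: 05:01–09:25 = 4 h 24 min; less 75 min break → 3 h 9 min
Sun: 09:53–20:05 = 10 h 12 min; less 30 min break → 9 h 42 min
Total: 4 h 4 min + 5 h 43 min + 8 h 40 min + 4 h 3 min + 8 h 32 min + 3 h 9 min + 9 h 42 min = 43 h 53 min.

43.88 hours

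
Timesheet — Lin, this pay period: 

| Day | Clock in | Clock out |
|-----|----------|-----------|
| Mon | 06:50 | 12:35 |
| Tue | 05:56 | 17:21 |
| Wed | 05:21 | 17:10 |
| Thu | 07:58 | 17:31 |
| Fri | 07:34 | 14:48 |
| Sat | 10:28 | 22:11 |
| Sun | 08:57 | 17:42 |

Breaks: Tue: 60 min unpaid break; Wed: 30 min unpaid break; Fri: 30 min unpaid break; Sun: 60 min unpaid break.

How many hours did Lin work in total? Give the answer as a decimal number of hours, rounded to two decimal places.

Mon: 06:50–12:35 = 5 h 45 min
Tue: 05:56–17:21 = 11 h 25 min; less 60 min break → 10 h 25 min
Wed: 05:21–17:10 = 11 h 49 min; less 30 min break → 11 h 19 min
Thu: 07:58–17:31 = 9 h 33 min
Fri: 07:34–14:48 = 7 h 14 min; less 30 min break → 6 h 44 min
Sat: 10:28–22:11 = 11 h 43 min
Sun: 08:57–17:42 = 8 h 45 min; less 60 min break → 7 h 45 min
Total: 5 h 45 min + 10 h 25 min + 11 h 19 min + 9 h 33 min + 6 h 44 min + 11 h 43 min + 7 h 45 min = 63 h 14 min.

63.23 hours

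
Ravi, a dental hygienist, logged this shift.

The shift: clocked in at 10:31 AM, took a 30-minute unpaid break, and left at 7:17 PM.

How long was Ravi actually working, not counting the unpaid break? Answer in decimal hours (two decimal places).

8.27 hours

The shift: 10:31 AM–7:17 PM = 8 h 46 min; less 30 min break → 8 h 16 min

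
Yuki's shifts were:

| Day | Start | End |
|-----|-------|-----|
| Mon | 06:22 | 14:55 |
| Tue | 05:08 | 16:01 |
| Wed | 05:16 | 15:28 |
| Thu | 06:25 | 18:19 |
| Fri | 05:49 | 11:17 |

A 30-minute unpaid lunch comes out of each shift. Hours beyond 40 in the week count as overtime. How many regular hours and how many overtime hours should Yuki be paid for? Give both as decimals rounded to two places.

Regular 40.00 hours, overtime 4.50 hours

Mon: 06:22–14:55 = 8 h 33 min; less 30 min break → 8 h 3 min
Tue: 05:08–16:01 = 10 h 53 min; less 30 min break → 10 h 23 min
Wed: 05:16–15:28 = 10 h 12 min; less 30 min break → 9 h 42 min
Thu: 06:25–18:19 = 11 h 54 min; less 30 min break → 11 h 24 min
Fri: 05:49–11:17 = 5 h 28 min; less 30 min break → 4 h 58 min
Total worked: 44 h 30 min = 44.50 h.
Threshold 40 h → overtime 4 h 30 min, regular 40 h 0 min.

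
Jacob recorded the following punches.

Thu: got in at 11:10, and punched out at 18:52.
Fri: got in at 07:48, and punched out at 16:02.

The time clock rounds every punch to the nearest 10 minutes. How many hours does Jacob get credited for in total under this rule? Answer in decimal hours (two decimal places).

Thu: in 11:10→11:10, out 18:52→18:50; 7 h 40 min
Fri: in 07:48→07:50, out 16:02→16:00; 8 h 10 min
Total credited: 15 h 50 min.

15.83 hours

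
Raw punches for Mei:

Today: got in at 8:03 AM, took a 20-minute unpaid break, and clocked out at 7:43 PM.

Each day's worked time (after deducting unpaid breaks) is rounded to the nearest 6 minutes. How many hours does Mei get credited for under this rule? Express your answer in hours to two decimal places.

11.30 hours

Today: 8:03 AM–7:43 PM = 11 h 40 min − 20 min = 11 h 20 min → rounds to 11 h 18 min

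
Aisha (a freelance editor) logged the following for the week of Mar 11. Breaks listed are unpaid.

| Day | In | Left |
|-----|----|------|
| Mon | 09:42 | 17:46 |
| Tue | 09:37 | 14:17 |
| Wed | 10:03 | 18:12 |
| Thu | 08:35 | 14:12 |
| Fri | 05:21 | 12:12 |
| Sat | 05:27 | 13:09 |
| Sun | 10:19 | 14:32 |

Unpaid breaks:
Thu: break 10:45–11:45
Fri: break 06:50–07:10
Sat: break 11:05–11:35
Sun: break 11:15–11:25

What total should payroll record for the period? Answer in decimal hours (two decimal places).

43.27 hours

Mon: 09:42–17:46 = 8 h 4 min
Tue: 09:37–14:17 = 4 h 40 min
Wed: 10:03–18:12 = 8 h 9 min
Thu: 08:35–14:12 = 5 h 37 min; less 60 min break → 4 h 37 min
Fri: 05:21–12:12 = 6 h 51 min; less 20 min break → 6 h 31 min
Sat: 05:27–13:09 = 7 h 42 min; less 30 min break → 7 h 12 min
Sun: 10:19–14:32 = 4 h 13 min; less 10 min break → 4 h 3 min
Total: 8 h 4 min + 4 h 40 min + 8 h 9 min + 4 h 37 min + 6 h 31 min + 7 h 12 min + 4 h 3 min = 43 h 16 min.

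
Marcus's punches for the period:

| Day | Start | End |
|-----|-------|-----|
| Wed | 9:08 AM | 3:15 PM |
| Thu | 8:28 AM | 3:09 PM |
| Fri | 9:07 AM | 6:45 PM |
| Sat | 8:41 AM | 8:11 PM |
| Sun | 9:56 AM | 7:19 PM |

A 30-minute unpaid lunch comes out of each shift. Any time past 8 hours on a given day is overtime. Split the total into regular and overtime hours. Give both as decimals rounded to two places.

Wed: 9:08 AM–3:15 PM = 6 h 7 min; less 30 min break → 5 h 37 min
Thu: 8:28 AM–3:09 PM = 6 h 41 min; less 30 min break → 6 h 11 min
Fri: 9:07 AM–6:45 PM = 9 h 38 min; less 30 min break → 9 h 8 min
Sat: 8:41 AM–8:11 PM = 11 h 30 min; less 30 min break → 11 h 0 min
Sun: 9:56 AM–7:19 PM = 9 h 23 min; less 30 min break → 8 h 53 min
Wed reg 5 h 37 min / OT 0 h 0 min; Thu reg 6 h 11 min / OT 0 h 0 min; Fri reg 8 h 0 min / OT 1 h 8 min; Sat reg 8 h 0 min / OT 3 h 0 min; Sun reg 8 h 0 min / OT 0 h 53 min.
Totals: regular 35 h 48 min, overtime 5 h 1 min.

Regular 35.80 hours, overtime 5.02 hours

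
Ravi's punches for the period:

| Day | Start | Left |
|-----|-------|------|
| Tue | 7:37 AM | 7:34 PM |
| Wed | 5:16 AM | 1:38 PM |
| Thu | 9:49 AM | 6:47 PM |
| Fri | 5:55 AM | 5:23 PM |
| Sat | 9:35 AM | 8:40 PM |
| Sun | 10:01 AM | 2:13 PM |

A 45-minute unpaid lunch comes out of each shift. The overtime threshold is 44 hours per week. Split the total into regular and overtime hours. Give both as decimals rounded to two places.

Regular 44.00 hours, overtime 7.53 hours

Tue: 7:37 AM–7:34 PM = 11 h 57 min; less 45 min break → 11 h 12 min
Wed: 5:16 AM–1:38 PM = 8 h 22 min; less 45 min break → 7 h 37 min
Thu: 9:49 AM–6:47 PM = 8 h 58 min; less 45 min break → 8 h 13 min
Fri: 5:55 AM–5:23 PM = 11 h 28 min; less 45 min break → 10 h 43 min
Sat: 9:35 AM–8:40 PM = 11 h 5 min; less 45 min break → 10 h 20 min
Sun: 10:01 AM–2:13 PM = 4 h 12 min; less 45 min break → 3 h 27 min
Total worked: 51 h 32 min = 51.53 h.
Threshold 44 h → overtime 7 h 32 min, regular 44 h 0 min.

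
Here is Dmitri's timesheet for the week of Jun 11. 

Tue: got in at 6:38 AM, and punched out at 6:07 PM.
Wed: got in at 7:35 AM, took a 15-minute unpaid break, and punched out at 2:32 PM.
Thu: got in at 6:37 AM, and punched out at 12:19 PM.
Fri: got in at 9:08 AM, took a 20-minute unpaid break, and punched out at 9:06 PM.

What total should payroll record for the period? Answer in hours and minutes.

Tue: 6:38 AM–6:07 PM = 11 h 29 min
Wed: 7:35 AM–2:32 PM = 6 h 57 min; less 15 min break → 6 h 42 min
Thu: 6:37 AM–12:19 PM = 5 h 42 min
Fri: 9:08 AM–9:06 PM = 11 h 58 min; less 20 min break → 11 h 38 min
Total: 11 h 29 min + 6 h 42 min + 5 h 42 min + 11 h 38 min = 35 h 31 min.

35 h 31 min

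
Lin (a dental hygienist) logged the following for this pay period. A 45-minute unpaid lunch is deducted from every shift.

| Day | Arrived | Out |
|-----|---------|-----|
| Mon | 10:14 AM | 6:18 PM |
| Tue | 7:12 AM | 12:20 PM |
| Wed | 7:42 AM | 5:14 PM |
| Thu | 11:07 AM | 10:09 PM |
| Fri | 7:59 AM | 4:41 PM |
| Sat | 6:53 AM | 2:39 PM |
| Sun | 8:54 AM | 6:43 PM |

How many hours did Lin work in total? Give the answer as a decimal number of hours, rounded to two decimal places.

54.80 hours

Mon: 10:14 AM–6:18 PM = 8 h 4 min; less 45 min break → 7 h 19 min
Tue: 7:12 AM–12:20 PM = 5 h 8 min; less 45 min break → 4 h 23 min
Wed: 7:42 AM–5:14 PM = 9 h 32 min; less 45 min break → 8 h 47 min
Thu: 11:07 AM–10:09 PM = 11 h 2 min; less 45 min break → 10 h 17 min
Fri: 7:59 AM–4:41 PM = 8 h 42 min; less 45 min break → 7 h 57 min
Sat: 6:53 AM–2:39 PM = 7 h 46 min; less 45 min break → 7 h 1 min
Sun: 8:54 AM–6:43 PM = 9 h 49 min; less 45 min break → 9 h 4 min
Total: 7 h 19 min + 4 h 23 min + 8 h 47 min + 10 h 17 min + 7 h 57 min + 7 h 1 min + 9 h 4 min = 54 h 48 min.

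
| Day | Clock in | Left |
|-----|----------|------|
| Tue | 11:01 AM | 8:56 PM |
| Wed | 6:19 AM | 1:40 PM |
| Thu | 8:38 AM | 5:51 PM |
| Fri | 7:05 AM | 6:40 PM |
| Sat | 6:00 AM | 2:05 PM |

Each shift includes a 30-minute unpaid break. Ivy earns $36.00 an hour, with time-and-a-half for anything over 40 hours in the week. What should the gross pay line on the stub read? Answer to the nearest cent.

Tue: 11:01 AM–8:56 PM = 9 h 55 min; less 30 min break → 9 h 25 min
Wed: 6:19 AM–1:40 PM = 7 h 21 min; less 30 min break → 6 h 51 min
Thu: 8:38 AM–5:51 PM = 9 h 13 min; less 30 min break → 8 h 43 min
Fri: 7:05 AM–6:40 PM = 11 h 35 min; less 30 min break → 11 h 5 min
Sat: 6:00 AM–2:05 PM = 8 h 5 min; less 30 min break → 7 h 35 min
Total worked: 43 h 39 min = 2619 min.
Regular 40 h 0 min = 2400 min at $36.00/h; overtime 3 h 39 min = 219 min at $54.00/h.
Pay = (2400 × $36.00 + 219 × $54.00) ÷ 60 = $1637.10.

$1637.10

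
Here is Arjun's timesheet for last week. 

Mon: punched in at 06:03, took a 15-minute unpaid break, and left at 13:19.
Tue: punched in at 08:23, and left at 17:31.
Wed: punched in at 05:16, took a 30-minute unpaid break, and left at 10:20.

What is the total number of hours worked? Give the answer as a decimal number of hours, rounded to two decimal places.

20.72 hours

Mon: 06:03–13:19 = 7 h 16 min; less 15 min break → 7 h 1 min
Tue: 08:23–17:31 = 9 h 8 min
Wed: 05:16–10:20 = 5 h 4 min; less 30 min break → 4 h 34 min
Total: 7 h 1 min + 9 h 8 min + 4 h 34 min = 20 h 43 min.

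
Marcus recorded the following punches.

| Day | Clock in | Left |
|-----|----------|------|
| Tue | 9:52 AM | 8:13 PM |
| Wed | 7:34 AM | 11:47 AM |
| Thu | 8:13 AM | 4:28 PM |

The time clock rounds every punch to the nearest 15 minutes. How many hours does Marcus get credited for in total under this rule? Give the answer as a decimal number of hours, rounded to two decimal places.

Tue: in 9:52 AM→9:45 AM, out 8:13 PM→8:15 PM; 10 h 30 min
Wed: in 7:34 AM→7:30 AM, out 11:47 AM→11:45 AM; 4 h 15 min
Thu: in 8:13 AM→8:15 AM, out 4:28 PM→4:30 PM; 8 h 15 min
Total credited: 23 h 0 min.

23.00 hours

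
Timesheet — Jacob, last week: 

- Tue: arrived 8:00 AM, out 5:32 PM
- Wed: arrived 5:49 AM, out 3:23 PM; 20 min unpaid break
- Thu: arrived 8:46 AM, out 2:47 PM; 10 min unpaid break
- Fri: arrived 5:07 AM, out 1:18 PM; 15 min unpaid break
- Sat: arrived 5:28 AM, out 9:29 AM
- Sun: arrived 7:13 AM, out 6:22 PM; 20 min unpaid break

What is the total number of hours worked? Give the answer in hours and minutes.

Tue: 8:00 AM–5:32 PM = 9 h 32 min
Wed: 5:49 AM–3:23 PM = 9 h 34 min; less 20 min break → 9 h 14 min
Thu: 8:46 AM–2:47 PM = 6 h 1 min; less 10 min break → 5 h 51 min
Fri: 5:07 AM–1:18 PM = 8 h 11 min; less 15 min break → 7 h 56 min
Sat: 5:28 AM–9:29 AM = 4 h 1 min
Sun: 7:13 AM–6:22 PM = 11 h 9 min; less 20 min break → 10 h 49 min
Total: 9 h 32 min + 9 h 14 min + 5 h 51 min + 7 h 56 min + 4 h 1 min + 10 h 49 min = 47 h 23 min.

47 h 23 min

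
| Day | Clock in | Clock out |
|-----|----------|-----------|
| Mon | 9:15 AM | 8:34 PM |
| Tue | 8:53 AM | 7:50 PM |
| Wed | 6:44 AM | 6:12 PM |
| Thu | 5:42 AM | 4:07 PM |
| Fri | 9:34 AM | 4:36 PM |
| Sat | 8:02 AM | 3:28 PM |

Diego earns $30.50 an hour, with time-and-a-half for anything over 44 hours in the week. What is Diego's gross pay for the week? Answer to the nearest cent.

$2010.71

Mon: 9:15 AM–8:34 PM = 11 h 19 min
Tue: 8:53 AM–7:50 PM = 10 h 57 min
Wed: 6:44 AM–6:12 PM = 11 h 28 min
Thu: 5:42 AM–4:07 PM = 10 h 25 min
Fri: 9:34 AM–4:36 PM = 7 h 2 min
Sat: 8:02 AM–3:28 PM = 7 h 26 min
Total worked: 58 h 37 min = 3517 min.
Regular 44 h 0 min = 2640 min at $30.50/h; overtime 14 h 37 min = 877 min at $45.75/h.
Pay = (2640 × $30.50 + 877 × $45.75) ÷ 60 = $2010.71.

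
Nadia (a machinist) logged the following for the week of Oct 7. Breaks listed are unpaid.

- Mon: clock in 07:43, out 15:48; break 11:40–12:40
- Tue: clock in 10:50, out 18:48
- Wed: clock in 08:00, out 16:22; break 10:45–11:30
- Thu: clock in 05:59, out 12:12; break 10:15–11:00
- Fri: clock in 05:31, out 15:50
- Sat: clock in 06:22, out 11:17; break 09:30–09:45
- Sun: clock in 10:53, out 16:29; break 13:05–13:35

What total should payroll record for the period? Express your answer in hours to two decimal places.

48.22 hours

Mon: 07:43–15:48 = 8 h 5 min; less 60 min break → 7 h 5 min
Tue: 10:50–18:48 = 7 h 58 min
Wed: 08:00–16:22 = 8 h 22 min; less 45 min break → 7 h 37 min
Thu: 05:59–12:12 = 6 h 13 min; less 45 min break → 5 h 28 min
Fri: 05:31–15:50 = 10 h 19 min
Sat: 06:22–11:17 = 4 h 55 min; less 15 min break → 4 h 40 min
Sun: 10:53–16:29 = 5 h 36 min; less 30 min break → 5 h 6 min
Total: 7 h 5 min + 7 h 58 min + 7 h 37 min + 5 h 28 min + 10 h 19 min + 4 h 40 min + 5 h 6 min = 48 h 13 min.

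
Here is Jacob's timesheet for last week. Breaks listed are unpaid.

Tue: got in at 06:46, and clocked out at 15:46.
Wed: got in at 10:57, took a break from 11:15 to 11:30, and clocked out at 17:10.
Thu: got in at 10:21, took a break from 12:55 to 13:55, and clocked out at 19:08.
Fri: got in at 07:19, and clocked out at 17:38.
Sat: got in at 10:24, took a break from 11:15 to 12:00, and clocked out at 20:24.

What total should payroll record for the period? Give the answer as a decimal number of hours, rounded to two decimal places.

Tue: 06:46–15:46 = 9 h 0 min
Wed: 10:57–17:10 = 6 h 13 min; less 15 min break → 5 h 58 min
Thu: 10:21–19:08 = 8 h 47 min; less 60 min break → 7 h 47 min
Fri: 07:19–17:38 = 10 h 19 min
Sat: 10:24–20:24 = 10 h 0 min; less 45 min break → 9 h 15 min
Total: 9 h 0 min + 5 h 58 min + 7 h 47 min + 10 h 19 min + 9 h 15 min = 42 h 19 min.

42.32 hours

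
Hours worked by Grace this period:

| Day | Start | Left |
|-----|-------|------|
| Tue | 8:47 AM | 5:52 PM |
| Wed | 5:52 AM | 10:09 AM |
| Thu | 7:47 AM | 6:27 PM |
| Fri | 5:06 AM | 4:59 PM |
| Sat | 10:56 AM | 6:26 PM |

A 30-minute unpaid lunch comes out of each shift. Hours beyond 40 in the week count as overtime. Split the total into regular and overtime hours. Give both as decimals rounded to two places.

Regular 40.00 hours, overtime 0.92 hours

Tue: 8:47 AM–5:52 PM = 9 h 5 min; less 30 min break → 8 h 35 min
Wed: 5:52 AM–10:09 AM = 4 h 17 min; less 30 min break → 3 h 47 min
Thu: 7:47 AM–6:27 PM = 10 h 40 min; less 30 min break → 10 h 10 min
Fri: 5:06 AM–4:59 PM = 11 h 53 min; less 30 min break → 11 h 23 min
Sat: 10:56 AM–6:26 PM = 7 h 30 min; less 30 min break → 7 h 0 min
Total worked: 40 h 55 min = 40.92 h.
Threshold 40 h → overtime 0 h 55 min, regular 40 h 0 min.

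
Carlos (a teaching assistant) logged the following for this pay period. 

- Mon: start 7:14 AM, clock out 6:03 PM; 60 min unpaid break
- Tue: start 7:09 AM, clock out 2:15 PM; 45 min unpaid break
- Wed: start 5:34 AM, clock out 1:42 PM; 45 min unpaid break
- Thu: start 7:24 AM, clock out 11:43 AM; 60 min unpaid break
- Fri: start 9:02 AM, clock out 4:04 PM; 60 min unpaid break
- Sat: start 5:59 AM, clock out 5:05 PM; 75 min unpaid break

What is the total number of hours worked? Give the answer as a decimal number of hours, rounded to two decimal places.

Mon: 7:14 AM–6:03 PM = 10 h 49 min; less 60 min break → 9 h 49 min
Tue: 7:09 AM–2:15 PM = 7 h 6 min; less 45 min break → 6 h 21 min
Wed: 5:34 AM–1:42 PM = 8 h 8 min; less 45 min break → 7 h 23 min
Thu: 7:24 AM–11:43 AM = 4 h 19 min; less 60 min break → 3 h 19 min
Fri: 9:02 AM–4:04 PM = 7 h 2 min; less 60 min break → 6 h 2 min
Sat: 5:59 AM–5:05 PM = 11 h 6 min; less 75 min break → 9 h 51 min
Total: 9 h 49 min + 6 h 21 min + 7 h 23 min + 3 h 19 min + 6 h 2 min + 9 h 51 min = 42 h 45 min.

42.75 hours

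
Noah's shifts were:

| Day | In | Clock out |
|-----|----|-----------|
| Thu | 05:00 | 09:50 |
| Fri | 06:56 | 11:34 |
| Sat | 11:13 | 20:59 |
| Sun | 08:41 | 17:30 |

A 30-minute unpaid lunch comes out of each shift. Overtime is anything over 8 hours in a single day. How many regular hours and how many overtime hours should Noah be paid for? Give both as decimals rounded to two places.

Thu: 05:00–09:50 = 4 h 50 min; less 30 min break → 4 h 20 min
Fri: 06:56–11:34 = 4 h 38 min; less 30 min break → 4 h 8 min
Sat: 11:13–20:59 = 9 h 46 min; less 30 min break → 9 h 16 min
Sun: 08:41–17:30 = 8 h 49 min; less 30 min break → 8 h 19 min
Thu reg 4 h 20 min / OT 0 h 0 min; Fri reg 4 h 8 min / OT 0 h 0 min; Sat reg 8 h 0 min / OT 1 h 16 min; Sun reg 8 h 0 min / OT 0 h 19 min.
Totals: regular 24 h 28 min, overtime 1 h 35 min.

Regular 24.47 hours, overtime 1.58 hours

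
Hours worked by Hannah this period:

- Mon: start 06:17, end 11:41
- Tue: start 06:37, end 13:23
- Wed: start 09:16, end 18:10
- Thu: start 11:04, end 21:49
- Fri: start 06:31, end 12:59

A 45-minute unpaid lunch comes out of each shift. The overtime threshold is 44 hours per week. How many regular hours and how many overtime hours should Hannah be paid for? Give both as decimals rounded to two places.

Mon: 06:17–11:41 = 5 h 24 min; less 45 min break → 4 h 39 min
Tue: 06:37–13:23 = 6 h 46 min; less 45 min break → 6 h 1 min
Wed: 09:16–18:10 = 8 h 54 min; less 45 min break → 8 h 9 min
Thu: 11:04–21:49 = 10 h 45 min; less 45 min break → 10 h 0 min
Fri: 06:31–12:59 = 6 h 28 min; less 45 min break → 5 h 43 min
Total worked: 34 h 32 min = 34.53 h.
Threshold 44 h → overtime 0 h 0 min, regular 34 h 32 min.

Regular 34.53 hours, overtime 0.00 hours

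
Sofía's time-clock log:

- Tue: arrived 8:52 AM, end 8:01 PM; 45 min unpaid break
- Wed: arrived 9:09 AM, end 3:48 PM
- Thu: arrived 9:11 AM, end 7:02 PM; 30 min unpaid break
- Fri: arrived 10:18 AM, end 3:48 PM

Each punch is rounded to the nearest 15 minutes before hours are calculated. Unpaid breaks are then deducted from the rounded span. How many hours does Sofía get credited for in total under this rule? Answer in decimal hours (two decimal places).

Tue: in 8:52 AM→8:45 AM, out 8:01 PM→8:00 PM; 11 h 15 min − 45 min = 10 h 30 min
Wed: in 9:09 AM→9:15 AM, out 3:48 PM→3:45 PM; 6 h 30 min
Thu: in 9:11 AM→9:15 AM, out 7:02 PM→7:00 PM; 9 h 45 min − 30 min = 9 h 15 min
Fri: in 10:18 AM→10:15 AM, out 3:48 PM→3:45 PM; 5 h 30 min
Total credited: 31 h 45 min.

31.75 hours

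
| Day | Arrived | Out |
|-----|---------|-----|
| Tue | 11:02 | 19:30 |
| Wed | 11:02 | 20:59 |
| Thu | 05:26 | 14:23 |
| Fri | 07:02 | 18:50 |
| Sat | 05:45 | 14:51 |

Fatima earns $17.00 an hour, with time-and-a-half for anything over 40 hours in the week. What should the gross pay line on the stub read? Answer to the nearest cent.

$890.80

Tue: 11:02–19:30 = 8 h 28 min
Wed: 11:02–20:59 = 9 h 57 min
Thu: 05:26–14:23 = 8 h 57 min
Fri: 07:02–18:50 = 11 h 48 min
Sat: 05:45–14:51 = 9 h 6 min
Total worked: 48 h 16 min = 2896 min.
Regular 40 h 0 min = 2400 min at $17.00/h; overtime 8 h 16 min = 496 min at $25.50/h.
Pay = (2400 × $17.00 + 496 × $25.50) ÷ 60 = $890.80.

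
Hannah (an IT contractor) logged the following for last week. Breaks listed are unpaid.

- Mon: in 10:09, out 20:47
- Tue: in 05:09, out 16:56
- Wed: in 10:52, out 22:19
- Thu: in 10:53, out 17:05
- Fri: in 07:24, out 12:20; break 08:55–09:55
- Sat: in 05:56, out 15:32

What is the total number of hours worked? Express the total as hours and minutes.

Mon: 10:09–20:47 = 10 h 38 min
Tue: 05:09–16:56 = 11 h 47 min
Wed: 10:52–22:19 = 11 h 27 min
Thu: 10:53–17:05 = 6 h 12 min
Fri: 07:24–12:20 = 4 h 56 min; less 60 min break → 3 h 56 min
Sat: 05:56–15:32 = 9 h 36 min
Total: 10 h 38 min + 11 h 47 min + 11 h 27 min + 6 h 12 min + 3 h 56 min + 9 h 36 min = 53 h 36 min.

53 h 36 min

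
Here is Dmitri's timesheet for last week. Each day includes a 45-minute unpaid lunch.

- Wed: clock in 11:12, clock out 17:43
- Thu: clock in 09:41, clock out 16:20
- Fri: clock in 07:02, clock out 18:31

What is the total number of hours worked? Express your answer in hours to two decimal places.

Wed: 11:12–17:43 = 6 h 31 min; less 45 min break → 5 h 46 min
Thu: 09:41–16:20 = 6 h 39 min; less 45 min break → 5 h 54 min
Fri: 07:02–18:31 = 11 h 29 min; less 45 min break → 10 h 44 min
Total: 5 h 46 min + 5 h 54 min + 10 h 44 min = 22 h 24 min.

22.40 hours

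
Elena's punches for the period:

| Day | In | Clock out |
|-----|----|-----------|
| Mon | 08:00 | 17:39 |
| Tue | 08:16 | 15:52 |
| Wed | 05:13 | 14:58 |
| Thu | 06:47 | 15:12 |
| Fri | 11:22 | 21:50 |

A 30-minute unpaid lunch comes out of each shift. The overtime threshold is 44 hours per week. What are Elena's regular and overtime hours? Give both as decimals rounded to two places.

Regular 43.38 hours, overtime 0.00 hours

Mon: 08:00–17:39 = 9 h 39 min; less 30 min break → 9 h 9 min
Tue: 08:16–15:52 = 7 h 36 min; less 30 min break → 7 h 6 min
Wed: 05:13–14:58 = 9 h 45 min; less 30 min break → 9 h 15 min
Thu: 06:47–15:12 = 8 h 25 min; less 30 min break → 7 h 55 min
Fri: 11:22–21:50 = 10 h 28 min; less 30 min break → 9 h 58 min
Total worked: 43 h 23 min = 43.38 h.
Threshold 44 h → overtime 0 h 0 min, regular 43 h 23 min.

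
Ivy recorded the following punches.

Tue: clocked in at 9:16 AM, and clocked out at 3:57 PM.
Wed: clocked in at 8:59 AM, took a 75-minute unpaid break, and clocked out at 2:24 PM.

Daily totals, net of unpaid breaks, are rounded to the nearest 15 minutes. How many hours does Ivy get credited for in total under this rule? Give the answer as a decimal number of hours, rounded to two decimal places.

11.00 hours

Tue: 9:16 AM–3:57 PM = 6 h 41 min → rounds to 6 h 45 min
Wed: 8:59 AM–2:24 PM = 5 h 25 min − 75 min = 4 h 10 min → rounds to 4 h 15 min
Total credited: 11 h 0 min.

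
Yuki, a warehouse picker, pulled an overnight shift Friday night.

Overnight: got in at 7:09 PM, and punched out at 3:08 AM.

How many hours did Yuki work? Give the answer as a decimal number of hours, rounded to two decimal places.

Overnight: 7:09 PM → midnight = 4 h 51 min; midnight → 3:08 AM = 3 h 8 min; span 7 h 59 min

7.98 hours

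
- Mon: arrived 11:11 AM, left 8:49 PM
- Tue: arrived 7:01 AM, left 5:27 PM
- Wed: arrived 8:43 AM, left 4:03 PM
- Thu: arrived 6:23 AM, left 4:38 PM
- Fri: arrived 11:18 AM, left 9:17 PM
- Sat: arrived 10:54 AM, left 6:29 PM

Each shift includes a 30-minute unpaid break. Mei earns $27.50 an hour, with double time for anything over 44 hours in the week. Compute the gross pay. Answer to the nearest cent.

Mon: 11:11 AM–8:49 PM = 9 h 38 min; less 30 min break → 9 h 8 min
Tue: 7:01 AM–5:27 PM = 10 h 26 min; less 30 min break → 9 h 56 min
Wed: 8:43 AM–4:03 PM = 7 h 20 min; less 30 min break → 6 h 50 min
Thu: 6:23 AM–4:38 PM = 10 h 15 min; less 30 min break → 9 h 45 min
Fri: 11:18 AM–9:17 PM = 9 h 59 min; less 30 min break → 9 h 29 min
Sat: 10:54 AM–6:29 PM = 7 h 35 min; less 30 min break → 7 h 5 min
Total worked: 52 h 13 min = 3133 min.
Regular 44 h 0 min = 2640 min at $27.50/h; overtime 8 h 13 min = 493 min at $55.00/h.
Pay = (2640 × $27.50 + 493 × $55.00) ÷ 60 = $1661.92.

$1661.92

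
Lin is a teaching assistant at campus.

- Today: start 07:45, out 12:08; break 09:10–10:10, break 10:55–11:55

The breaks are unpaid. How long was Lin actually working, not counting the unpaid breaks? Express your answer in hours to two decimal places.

2.38 hours

Today: 07:45–12:08 = 4 h 23 min; less 120 min break → 2 h 23 min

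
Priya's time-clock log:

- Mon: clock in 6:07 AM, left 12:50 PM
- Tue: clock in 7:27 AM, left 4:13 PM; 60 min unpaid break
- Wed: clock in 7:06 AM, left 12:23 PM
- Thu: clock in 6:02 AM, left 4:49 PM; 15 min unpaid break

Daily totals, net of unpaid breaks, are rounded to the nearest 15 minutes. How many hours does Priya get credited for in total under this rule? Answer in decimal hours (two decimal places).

Mon: 6:07 AM–12:50 PM = 6 h 43 min → rounds to 6 h 45 min
Tue: 7:27 AM–4:13 PM = 8 h 46 min − 60 min = 7 h 46 min → rounds to 7 h 45 min
Wed: 7:06 AM–12:23 PM = 5 h 17 min → rounds to 5 h 15 min
Thu: 6:02 AM–4:49 PM = 10 h 47 min − 15 min = 10 h 32 min → rounds to 10 h 30 min
Total credited: 30 h 15 min.

30.25 hours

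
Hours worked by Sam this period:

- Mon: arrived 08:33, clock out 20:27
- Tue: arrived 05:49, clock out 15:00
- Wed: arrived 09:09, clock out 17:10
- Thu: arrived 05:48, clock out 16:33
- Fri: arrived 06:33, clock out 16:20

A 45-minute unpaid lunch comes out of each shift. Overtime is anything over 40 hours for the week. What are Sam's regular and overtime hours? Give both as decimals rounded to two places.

Mon: 08:33–20:27 = 11 h 54 min; less 45 min break → 11 h 9 min
Tue: 05:49–15:00 = 9 h 11 min; less 45 min break → 8 h 26 min
Wed: 09:09–17:10 = 8 h 1 min; less 45 min break → 7 h 16 min
Thu: 05:48–16:33 = 10 h 45 min; less 45 min break → 10 h 0 min
Fri: 06:33–16:20 = 9 h 47 min; less 45 min break → 9 h 2 min
Total worked: 45 h 53 min = 45.88 h.
Threshold 40 h → overtime 5 h 53 min, regular 40 h 0 min.

Regular 40.00 hours, overtime 5.88 hours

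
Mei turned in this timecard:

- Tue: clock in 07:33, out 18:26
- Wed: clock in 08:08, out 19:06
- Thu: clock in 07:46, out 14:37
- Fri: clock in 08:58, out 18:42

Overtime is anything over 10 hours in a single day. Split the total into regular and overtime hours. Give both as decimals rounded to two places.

Tue: 07:33–18:26 = 10 h 53 min
Wed: 08:08–19:06 = 10 h 58 min
Thu: 07:46–14:37 = 6 h 51 min
Fri: 08:58–18:42 = 9 h 44 min
Tue reg 10 h 0 min / OT 0 h 53 min; Wed reg 10 h 0 min / OT 0 h 58 min; Thu reg 6 h 51 min / OT 0 h 0 min; Fri reg 9 h 44 min / OT 0 h 0 min.
Totals: regular 36 h 35 min, overtime 1 h 51 min.

Regular 36.58 hours, overtime 1.85 hours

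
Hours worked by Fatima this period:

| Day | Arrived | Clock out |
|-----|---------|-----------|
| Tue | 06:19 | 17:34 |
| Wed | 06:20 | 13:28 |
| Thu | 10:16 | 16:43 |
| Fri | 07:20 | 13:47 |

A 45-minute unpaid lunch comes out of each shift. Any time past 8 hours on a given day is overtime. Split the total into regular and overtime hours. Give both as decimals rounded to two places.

Regular 25.78 hours, overtime 2.50 hours

Tue: 06:19–17:34 = 11 h 15 min; less 45 min break → 10 h 30 min
Wed: 06:20–13:28 = 7 h 8 min; less 45 min break → 6 h 23 min
Thu: 10:16–16:43 = 6 h 27 min; less 45 min break → 5 h 42 min
Fri: 07:20–13:47 = 6 h 27 min; less 45 min break → 5 h 42 min
Tue reg 8 h 0 min / OT 2 h 30 min; Wed reg 6 h 23 min / OT 0 h 0 min; Thu reg 5 h 42 min / OT 0 h 0 min; Fri reg 5 h 42 min / OT 0 h 0 min.
Totals: regular 25 h 47 min, overtime 2 h 30 min.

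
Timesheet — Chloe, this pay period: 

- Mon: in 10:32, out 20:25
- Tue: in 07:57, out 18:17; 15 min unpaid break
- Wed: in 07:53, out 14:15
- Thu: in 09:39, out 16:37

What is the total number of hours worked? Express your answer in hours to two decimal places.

Mon: 10:32–20:25 = 9 h 53 min
Tue: 07:57–18:17 = 10 h 20 min; less 15 min break → 10 h 5 min
Wed: 07:53–14:15 = 6 h 22 min
Thu: 09:39–16:37 = 6 h 58 min
Total: 9 h 53 min + 10 h 5 min + 6 h 22 min + 6 h 58 min = 33 h 18 min.

33.30 hours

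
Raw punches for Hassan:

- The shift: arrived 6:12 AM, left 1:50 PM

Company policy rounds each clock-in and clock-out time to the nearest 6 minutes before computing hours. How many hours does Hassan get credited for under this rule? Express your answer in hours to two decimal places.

7.60 hours

The shift: in 6:12 AM→6:12 AM, out 1:50 PM→1:48 PM; 7 h 36 min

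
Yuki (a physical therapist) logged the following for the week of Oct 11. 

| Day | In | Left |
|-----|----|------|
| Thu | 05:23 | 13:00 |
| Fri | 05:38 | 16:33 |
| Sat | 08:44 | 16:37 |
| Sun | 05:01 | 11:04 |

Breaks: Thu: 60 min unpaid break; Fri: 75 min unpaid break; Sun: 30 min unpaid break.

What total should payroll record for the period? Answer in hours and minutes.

Thu: 05:23–13:00 = 7 h 37 min; less 60 min break → 6 h 37 min
Fri: 05:38–16:33 = 10 h 55 min; less 75 min break → 9 h 40 min
Sat: 08:44–16:37 = 7 h 53 min
Sun: 05:01–11:04 = 6 h 3 min; less 30 min break → 5 h 33 min
Total: 6 h 37 min + 9 h 40 min + 7 h 53 min + 5 h 33 min = 29 h 43 min.

29 h 43 min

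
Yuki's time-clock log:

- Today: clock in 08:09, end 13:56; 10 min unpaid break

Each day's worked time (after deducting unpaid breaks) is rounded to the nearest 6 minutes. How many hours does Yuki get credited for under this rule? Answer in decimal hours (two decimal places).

Today: 08:09–13:56 = 5 h 47 min − 10 min = 5 h 37 min → rounds to 5 h 36 min

5.60 hours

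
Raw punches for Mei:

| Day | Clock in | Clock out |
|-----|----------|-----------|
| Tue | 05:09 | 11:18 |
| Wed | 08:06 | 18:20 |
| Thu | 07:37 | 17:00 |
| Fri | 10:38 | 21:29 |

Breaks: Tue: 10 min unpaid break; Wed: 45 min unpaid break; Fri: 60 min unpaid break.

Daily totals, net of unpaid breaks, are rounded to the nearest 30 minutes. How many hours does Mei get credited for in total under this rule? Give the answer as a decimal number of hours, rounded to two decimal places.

35.00 hours

Tue: 05:09–11:18 = 6 h 9 min − 10 min = 5 h 59 min → rounds to 6 h 0 min
Wed: 08:06–18:20 = 10 h 14 min − 45 min = 9 h 29 min → rounds to 9 h 30 min
Thu: 07:37–17:00 = 9 h 23 min → rounds to 9 h 30 min
Fri: 10:38–21:29 = 10 h 51 min − 60 min = 9 h 51 min → rounds to 10 h 0 min
Total credited: 35 h 0 min.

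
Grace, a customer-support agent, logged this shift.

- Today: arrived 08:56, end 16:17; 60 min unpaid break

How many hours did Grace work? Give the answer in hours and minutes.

6 h 21 min

Today: 08:56–16:17 = 7 h 21 min; less 60 min break → 6 h 21 min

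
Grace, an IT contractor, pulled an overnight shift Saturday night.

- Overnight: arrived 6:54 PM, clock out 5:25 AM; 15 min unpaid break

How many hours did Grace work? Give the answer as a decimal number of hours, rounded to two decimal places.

10.27 hours

Overnight: 6:54 PM → midnight = 5 h 6 min; midnight → 5:25 AM = 5 h 25 min; span 10 h 31 min; less 15 min break → 10 h 16 min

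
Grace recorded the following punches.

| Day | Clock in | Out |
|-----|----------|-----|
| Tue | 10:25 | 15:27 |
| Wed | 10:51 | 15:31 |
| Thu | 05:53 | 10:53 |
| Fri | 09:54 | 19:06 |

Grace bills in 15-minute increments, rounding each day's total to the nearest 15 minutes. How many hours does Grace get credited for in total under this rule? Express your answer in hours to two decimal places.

24.00 hours

Tue: 10:25–15:27 = 5 h 2 min → rounds to 5 h 0 min
Wed: 10:51–15:31 = 4 h 40 min → rounds to 4 h 45 min
Thu: 05:53–10:53 = 5 h 0 min → rounds to 5 h 0 min
Fri: 09:54–19:06 = 9 h 12 min → rounds to 9 h 15 min
Total credited: 24 h 0 min.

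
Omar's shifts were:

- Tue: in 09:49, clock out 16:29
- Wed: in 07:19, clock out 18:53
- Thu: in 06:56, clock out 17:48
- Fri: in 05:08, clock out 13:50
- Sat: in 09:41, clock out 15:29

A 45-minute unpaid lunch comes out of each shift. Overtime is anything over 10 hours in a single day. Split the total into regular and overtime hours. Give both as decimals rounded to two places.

Tue: 09:49–16:29 = 6 h 40 min; less 45 min break → 5 h 55 min
Wed: 07:19–18:53 = 11 h 34 min; less 45 min break → 10 h 49 min
Thu: 06:56–17:48 = 10 h 52 min; less 45 min break → 10 h 7 min
Fri: 05:08–13:50 = 8 h 42 min; less 45 min break → 7 h 57 min
Sat: 09:41–15:29 = 5 h 48 min; less 45 min break → 5 h 3 min
Tue reg 5 h 55 min / OT 0 h 0 min; Wed reg 10 h 0 min / OT 0 h 49 min; Thu reg 10 h 0 min / OT 0 h 7 min; Fri reg 7 h 57 min / OT 0 h 0 min; Sat reg 5 h 3 min / OT 0 h 0 min.
Totals: regular 38 h 55 min, overtime 0 h 56 min.

Regular 38.92 hours, overtime 0.93 hours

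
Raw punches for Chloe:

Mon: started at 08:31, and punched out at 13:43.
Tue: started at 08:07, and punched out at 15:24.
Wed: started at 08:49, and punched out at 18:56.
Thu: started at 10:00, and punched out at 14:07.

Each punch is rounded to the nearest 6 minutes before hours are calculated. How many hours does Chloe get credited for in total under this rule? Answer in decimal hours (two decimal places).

26.70 hours

Mon: in 08:31→08:30, out 13:43→13:42; 5 h 12 min
Tue: in 08:07→08:06, out 15:24→15:24; 7 h 18 min
Wed: in 08:49→08:48, out 18:56→18:54; 10 h 6 min
Thu: in 10:00→10:00, out 14:07→14:06; 4 h 6 min
Total credited: 26 h 42 min.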